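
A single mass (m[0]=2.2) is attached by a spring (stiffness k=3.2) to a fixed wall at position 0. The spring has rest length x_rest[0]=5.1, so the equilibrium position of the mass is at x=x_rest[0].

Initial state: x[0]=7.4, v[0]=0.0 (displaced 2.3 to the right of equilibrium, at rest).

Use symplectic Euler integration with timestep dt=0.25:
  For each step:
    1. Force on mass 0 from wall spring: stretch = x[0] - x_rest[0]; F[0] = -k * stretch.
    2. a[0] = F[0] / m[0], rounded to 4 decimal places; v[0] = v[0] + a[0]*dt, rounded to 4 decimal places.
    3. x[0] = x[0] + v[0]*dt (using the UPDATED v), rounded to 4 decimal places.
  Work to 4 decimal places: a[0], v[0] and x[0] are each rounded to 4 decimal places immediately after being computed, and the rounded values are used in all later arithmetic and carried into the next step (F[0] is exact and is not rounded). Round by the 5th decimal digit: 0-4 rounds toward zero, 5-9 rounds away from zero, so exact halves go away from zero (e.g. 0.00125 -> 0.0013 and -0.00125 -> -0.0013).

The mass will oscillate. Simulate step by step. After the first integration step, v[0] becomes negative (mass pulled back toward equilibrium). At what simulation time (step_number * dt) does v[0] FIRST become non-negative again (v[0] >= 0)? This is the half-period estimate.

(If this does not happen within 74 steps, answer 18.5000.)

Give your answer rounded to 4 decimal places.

Answer: 2.7500

Derivation:
Step 0: x=[7.4000] v=[0.0000]
Step 1: x=[7.1909] v=[-0.8364]
Step 2: x=[6.7917] v=[-1.5967]
Step 3: x=[6.2387] v=[-2.2119]
Step 4: x=[5.5822] v=[-2.6260]
Step 5: x=[4.8819] v=[-2.8014]
Step 6: x=[4.2014] v=[-2.7221]
Step 7: x=[3.6026] v=[-2.3953]
Step 8: x=[3.1399] v=[-1.8508]
Step 9: x=[2.8554] v=[-1.1380]
Step 10: x=[2.7750] v=[-0.3218]
Step 11: x=[2.9059] v=[0.5237]
First v>=0 after going negative at step 11, time=2.7500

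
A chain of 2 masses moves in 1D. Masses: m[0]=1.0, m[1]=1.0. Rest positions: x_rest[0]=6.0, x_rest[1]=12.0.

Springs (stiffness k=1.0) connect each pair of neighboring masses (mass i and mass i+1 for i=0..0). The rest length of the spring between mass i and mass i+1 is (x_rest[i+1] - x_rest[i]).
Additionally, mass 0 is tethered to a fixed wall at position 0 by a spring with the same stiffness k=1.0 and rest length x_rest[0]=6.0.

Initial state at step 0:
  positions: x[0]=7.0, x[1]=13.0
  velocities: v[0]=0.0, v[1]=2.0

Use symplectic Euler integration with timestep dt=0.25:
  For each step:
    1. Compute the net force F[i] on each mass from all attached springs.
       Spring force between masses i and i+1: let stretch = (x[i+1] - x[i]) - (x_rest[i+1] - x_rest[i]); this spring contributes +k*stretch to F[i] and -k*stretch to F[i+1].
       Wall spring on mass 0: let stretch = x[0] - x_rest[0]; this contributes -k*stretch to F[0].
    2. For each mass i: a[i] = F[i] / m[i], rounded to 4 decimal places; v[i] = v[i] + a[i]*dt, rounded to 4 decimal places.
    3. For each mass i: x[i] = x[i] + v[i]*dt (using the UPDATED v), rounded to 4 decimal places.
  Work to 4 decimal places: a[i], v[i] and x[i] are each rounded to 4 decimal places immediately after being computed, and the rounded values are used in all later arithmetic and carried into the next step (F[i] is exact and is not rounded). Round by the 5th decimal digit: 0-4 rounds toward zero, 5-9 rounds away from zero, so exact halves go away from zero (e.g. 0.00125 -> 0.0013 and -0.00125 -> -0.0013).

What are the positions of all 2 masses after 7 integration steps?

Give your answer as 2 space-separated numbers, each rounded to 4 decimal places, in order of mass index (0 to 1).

Step 0: x=[7.0000 13.0000] v=[0.0000 2.0000]
Step 1: x=[6.9375 13.5000] v=[-0.2500 2.0000]
Step 2: x=[6.8516 13.9649] v=[-0.3438 1.8594]
Step 3: x=[6.7820 14.3602] v=[-0.2784 1.5811]
Step 4: x=[6.7622 14.6569] v=[-0.0794 1.1866]
Step 5: x=[6.8131 14.8351] v=[0.2037 0.7129]
Step 6: x=[6.9396 14.8870] v=[0.5059 0.2074]
Step 7: x=[7.1291 14.8171] v=[0.7579 -0.2795]

Answer: 7.1291 14.8171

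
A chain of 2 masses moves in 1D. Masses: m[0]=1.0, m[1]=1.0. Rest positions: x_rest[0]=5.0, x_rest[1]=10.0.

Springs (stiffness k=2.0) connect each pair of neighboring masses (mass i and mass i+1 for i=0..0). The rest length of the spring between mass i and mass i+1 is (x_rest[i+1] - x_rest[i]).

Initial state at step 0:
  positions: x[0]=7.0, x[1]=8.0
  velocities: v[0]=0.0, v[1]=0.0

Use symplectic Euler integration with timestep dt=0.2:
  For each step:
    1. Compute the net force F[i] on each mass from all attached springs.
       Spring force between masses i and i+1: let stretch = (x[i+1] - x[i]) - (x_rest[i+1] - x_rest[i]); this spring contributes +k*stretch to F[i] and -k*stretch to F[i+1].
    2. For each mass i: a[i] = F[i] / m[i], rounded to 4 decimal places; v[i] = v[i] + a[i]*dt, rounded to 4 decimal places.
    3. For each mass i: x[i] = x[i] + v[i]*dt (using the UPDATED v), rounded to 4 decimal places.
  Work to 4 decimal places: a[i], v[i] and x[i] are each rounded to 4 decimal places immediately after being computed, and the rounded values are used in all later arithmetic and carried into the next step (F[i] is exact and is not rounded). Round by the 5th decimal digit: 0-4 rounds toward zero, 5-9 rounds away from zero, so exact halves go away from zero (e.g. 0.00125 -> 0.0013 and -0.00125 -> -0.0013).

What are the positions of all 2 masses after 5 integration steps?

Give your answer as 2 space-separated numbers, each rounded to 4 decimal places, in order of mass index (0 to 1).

Answer: 3.7742 11.2258

Derivation:
Step 0: x=[7.0000 8.0000] v=[0.0000 0.0000]
Step 1: x=[6.6800 8.3200] v=[-1.6000 1.6000]
Step 2: x=[6.0912 8.9088] v=[-2.9440 2.9440]
Step 3: x=[5.3278 9.6722] v=[-3.8170 3.8170]
Step 4: x=[4.5120 10.4880] v=[-4.0792 4.0792]
Step 5: x=[3.7742 11.2258] v=[-3.6888 3.6888]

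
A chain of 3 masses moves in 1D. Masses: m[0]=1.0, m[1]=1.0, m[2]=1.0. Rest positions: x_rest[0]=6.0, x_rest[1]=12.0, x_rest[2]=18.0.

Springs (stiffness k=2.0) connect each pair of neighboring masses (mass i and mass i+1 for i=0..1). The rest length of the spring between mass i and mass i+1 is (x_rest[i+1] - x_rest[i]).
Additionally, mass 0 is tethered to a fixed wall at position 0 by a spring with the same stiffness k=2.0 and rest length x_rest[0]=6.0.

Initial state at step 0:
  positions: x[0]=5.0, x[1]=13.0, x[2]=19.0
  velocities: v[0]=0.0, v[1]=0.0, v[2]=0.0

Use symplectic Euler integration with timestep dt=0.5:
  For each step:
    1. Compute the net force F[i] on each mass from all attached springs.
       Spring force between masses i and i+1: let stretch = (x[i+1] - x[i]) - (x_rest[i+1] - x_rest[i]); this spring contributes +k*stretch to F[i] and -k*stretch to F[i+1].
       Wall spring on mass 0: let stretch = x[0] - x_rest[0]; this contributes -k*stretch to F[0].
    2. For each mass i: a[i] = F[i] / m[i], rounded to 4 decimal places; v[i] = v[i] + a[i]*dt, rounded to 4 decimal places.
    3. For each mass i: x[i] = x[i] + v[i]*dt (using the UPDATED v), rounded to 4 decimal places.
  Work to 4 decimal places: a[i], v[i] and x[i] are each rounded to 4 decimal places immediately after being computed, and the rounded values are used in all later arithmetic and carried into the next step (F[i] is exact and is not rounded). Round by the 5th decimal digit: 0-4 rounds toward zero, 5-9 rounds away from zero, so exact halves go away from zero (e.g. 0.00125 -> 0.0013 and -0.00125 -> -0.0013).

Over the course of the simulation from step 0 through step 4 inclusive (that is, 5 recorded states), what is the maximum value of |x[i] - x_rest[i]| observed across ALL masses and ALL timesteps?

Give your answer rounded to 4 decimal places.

Answer: 1.5000

Derivation:
Step 0: x=[5.0000 13.0000 19.0000] v=[0.0000 0.0000 0.0000]
Step 1: x=[6.5000 12.0000 19.0000] v=[3.0000 -2.0000 0.0000]
Step 2: x=[7.5000 11.7500 18.5000] v=[2.0000 -0.5000 -1.0000]
Step 3: x=[6.8750 12.7500 17.6250] v=[-1.2500 2.0000 -1.7500]
Step 4: x=[5.7500 13.2500 17.3125] v=[-2.2500 1.0000 -0.6250]
Max displacement = 1.5000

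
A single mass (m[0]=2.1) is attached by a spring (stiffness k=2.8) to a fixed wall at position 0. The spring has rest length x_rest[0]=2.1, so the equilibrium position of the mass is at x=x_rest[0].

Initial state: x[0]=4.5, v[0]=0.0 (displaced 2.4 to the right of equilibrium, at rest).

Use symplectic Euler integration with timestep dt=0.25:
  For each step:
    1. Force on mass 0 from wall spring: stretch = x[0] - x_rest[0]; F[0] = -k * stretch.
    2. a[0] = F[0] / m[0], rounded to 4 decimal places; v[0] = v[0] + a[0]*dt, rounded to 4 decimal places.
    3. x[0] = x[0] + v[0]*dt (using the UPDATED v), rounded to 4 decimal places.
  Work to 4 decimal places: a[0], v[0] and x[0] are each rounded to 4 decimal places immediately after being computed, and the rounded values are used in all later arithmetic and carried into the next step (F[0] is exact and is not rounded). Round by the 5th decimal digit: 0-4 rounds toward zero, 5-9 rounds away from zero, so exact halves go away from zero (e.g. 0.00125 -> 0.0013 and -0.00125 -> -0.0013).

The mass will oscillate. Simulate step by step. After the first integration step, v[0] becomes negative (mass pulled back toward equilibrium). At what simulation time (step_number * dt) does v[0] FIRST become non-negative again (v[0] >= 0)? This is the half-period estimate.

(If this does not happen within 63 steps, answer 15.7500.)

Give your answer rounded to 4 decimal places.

Step 0: x=[4.5000] v=[0.0000]
Step 1: x=[4.3000] v=[-0.8000]
Step 2: x=[3.9167] v=[-1.5333]
Step 3: x=[3.3820] v=[-2.1389]
Step 4: x=[2.7405] v=[-2.5662]
Step 5: x=[2.0456] v=[-2.7797]
Step 6: x=[1.3552] v=[-2.7616]
Step 7: x=[0.7269] v=[-2.5133]
Step 8: x=[0.2130] v=[-2.0556]
Step 9: x=[-0.1437] v=[-1.4266]
Step 10: x=[-0.3134] v=[-0.6787]
Step 11: x=[-0.2820] v=[0.1258]
First v>=0 after going negative at step 11, time=2.7500

Answer: 2.7500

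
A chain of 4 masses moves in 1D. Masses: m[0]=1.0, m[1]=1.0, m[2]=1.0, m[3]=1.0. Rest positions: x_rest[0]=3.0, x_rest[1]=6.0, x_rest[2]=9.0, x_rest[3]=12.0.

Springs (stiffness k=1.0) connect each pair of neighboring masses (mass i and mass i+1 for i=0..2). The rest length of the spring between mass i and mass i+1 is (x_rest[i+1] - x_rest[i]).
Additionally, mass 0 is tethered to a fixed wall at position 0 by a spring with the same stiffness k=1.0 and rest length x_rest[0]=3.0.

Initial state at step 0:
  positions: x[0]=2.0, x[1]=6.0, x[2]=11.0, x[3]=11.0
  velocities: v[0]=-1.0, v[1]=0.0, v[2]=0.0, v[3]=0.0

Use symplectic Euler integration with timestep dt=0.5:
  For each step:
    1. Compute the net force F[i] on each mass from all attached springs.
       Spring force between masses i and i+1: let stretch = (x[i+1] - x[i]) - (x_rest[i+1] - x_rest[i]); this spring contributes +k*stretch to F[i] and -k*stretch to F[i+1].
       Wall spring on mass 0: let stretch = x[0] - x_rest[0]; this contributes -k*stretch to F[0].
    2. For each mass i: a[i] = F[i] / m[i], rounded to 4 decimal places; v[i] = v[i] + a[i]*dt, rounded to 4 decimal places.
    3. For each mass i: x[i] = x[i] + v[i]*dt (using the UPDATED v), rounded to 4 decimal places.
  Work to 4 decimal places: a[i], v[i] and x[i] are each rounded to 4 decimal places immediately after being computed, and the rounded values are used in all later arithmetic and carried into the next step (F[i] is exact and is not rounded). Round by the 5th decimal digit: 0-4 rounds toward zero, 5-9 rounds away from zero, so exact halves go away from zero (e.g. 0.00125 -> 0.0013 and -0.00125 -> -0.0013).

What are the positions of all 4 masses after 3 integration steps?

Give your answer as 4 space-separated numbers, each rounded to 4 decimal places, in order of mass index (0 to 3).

Answer: 3.4219 5.8906 7.2031 13.3438

Derivation:
Step 0: x=[2.0000 6.0000 11.0000 11.0000] v=[-1.0000 0.0000 0.0000 0.0000]
Step 1: x=[2.0000 6.2500 9.7500 11.7500] v=[0.0000 0.5000 -2.5000 1.5000]
Step 2: x=[2.5625 6.3125 8.1250 12.7500] v=[1.1250 0.1250 -3.2500 2.0000]
Step 3: x=[3.4219 5.8906 7.2031 13.3438] v=[1.7188 -0.8438 -1.8438 1.1875]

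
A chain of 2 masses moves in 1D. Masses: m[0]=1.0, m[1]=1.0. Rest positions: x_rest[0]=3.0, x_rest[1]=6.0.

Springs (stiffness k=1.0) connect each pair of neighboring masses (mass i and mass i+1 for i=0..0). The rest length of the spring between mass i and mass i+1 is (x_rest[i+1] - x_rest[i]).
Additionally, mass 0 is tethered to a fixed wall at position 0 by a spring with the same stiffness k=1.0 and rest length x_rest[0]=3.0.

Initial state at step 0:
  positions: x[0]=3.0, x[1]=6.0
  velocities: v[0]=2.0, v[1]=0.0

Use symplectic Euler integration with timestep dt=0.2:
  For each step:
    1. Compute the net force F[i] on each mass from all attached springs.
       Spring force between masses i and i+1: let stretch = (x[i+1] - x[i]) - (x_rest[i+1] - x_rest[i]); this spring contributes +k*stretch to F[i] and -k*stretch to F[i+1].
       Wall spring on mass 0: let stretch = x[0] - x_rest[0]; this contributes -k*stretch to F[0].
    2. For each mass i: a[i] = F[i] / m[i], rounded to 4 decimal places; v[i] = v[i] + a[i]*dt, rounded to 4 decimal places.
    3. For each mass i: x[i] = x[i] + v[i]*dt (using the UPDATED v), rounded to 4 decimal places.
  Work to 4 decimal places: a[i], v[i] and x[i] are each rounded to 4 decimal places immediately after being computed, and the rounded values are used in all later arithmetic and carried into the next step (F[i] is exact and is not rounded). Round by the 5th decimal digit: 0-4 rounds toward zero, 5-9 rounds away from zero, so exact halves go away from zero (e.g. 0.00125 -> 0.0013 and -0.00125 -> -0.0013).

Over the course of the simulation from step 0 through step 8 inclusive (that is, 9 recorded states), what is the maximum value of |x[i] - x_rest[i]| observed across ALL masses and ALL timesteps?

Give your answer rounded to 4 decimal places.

Step 0: x=[3.0000 6.0000] v=[2.0000 0.0000]
Step 1: x=[3.4000 6.0000] v=[2.0000 0.0000]
Step 2: x=[3.7680 6.0160] v=[1.8400 0.0800]
Step 3: x=[4.0752 6.0621] v=[1.5360 0.2304]
Step 4: x=[4.2989 6.1487] v=[1.1183 0.4330]
Step 5: x=[4.4246 6.2813] v=[0.6285 0.6630]
Step 6: x=[4.4476 6.4596] v=[0.1149 0.8917]
Step 7: x=[4.3732 6.6775] v=[-0.3722 1.0893]
Step 8: x=[4.2160 6.9232] v=[-0.7860 1.2284]
Max displacement = 1.4476

Answer: 1.4476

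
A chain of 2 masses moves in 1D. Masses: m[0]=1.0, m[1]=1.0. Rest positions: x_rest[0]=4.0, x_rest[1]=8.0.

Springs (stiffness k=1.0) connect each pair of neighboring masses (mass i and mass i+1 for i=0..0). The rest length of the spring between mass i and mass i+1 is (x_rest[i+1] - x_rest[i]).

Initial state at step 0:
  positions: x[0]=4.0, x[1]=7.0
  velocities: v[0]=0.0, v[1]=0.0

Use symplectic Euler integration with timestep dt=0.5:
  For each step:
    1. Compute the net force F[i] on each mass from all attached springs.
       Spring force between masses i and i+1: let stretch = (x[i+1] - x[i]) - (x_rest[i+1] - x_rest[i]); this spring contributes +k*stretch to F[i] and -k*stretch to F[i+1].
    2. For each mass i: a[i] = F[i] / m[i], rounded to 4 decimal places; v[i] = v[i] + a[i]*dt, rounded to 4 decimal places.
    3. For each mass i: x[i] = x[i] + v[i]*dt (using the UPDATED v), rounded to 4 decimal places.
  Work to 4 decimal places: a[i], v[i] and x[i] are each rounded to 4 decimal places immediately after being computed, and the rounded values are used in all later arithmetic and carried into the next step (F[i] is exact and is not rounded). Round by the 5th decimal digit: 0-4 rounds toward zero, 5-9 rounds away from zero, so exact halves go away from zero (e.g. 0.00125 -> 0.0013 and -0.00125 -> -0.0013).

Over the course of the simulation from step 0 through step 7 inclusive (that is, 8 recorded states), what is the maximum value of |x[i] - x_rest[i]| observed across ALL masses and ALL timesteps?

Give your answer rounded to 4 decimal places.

Step 0: x=[4.0000 7.0000] v=[0.0000 0.0000]
Step 1: x=[3.7500 7.2500] v=[-0.5000 0.5000]
Step 2: x=[3.3750 7.6250] v=[-0.7500 0.7500]
Step 3: x=[3.0625 7.9375] v=[-0.6250 0.6250]
Step 4: x=[2.9688 8.0313] v=[-0.1875 0.1875]
Step 5: x=[3.1407 7.8594] v=[0.3438 -0.3438]
Step 6: x=[3.4923 7.5078] v=[0.7032 -0.7032]
Step 7: x=[3.8478 7.1523] v=[0.7110 -0.7110]
Max displacement = 1.0312

Answer: 1.0312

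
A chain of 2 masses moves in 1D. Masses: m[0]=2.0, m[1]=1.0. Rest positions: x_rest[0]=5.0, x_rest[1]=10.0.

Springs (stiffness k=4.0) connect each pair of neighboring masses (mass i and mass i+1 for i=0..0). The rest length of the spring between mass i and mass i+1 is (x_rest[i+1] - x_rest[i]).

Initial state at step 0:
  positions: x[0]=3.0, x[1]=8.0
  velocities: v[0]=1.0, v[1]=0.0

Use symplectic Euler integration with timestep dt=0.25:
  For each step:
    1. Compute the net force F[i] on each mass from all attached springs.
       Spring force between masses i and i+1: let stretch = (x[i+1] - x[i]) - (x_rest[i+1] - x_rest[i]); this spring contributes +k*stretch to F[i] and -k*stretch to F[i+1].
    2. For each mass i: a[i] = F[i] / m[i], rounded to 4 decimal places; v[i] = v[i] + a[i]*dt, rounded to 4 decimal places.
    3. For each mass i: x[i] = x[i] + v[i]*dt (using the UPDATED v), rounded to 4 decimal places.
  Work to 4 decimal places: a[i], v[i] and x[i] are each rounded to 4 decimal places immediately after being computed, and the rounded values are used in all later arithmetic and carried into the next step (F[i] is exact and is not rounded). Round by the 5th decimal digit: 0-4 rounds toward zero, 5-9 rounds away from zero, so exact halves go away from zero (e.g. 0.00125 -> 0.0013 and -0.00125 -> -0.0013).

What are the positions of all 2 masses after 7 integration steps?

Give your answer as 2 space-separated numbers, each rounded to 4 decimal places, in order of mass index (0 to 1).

Answer: 4.0328 9.4348

Derivation:
Step 0: x=[3.0000 8.0000] v=[1.0000 0.0000]
Step 1: x=[3.2500 8.0000] v=[1.0000 0.0000]
Step 2: x=[3.4688 8.0625] v=[0.8750 0.2500]
Step 3: x=[3.6368 8.2266] v=[0.6719 0.6563]
Step 4: x=[3.7535 8.4932] v=[0.4668 1.0665]
Step 5: x=[3.8377 8.8249] v=[0.3367 1.3268]
Step 6: x=[3.9203 9.1598] v=[0.3303 1.3396]
Step 7: x=[4.0328 9.4348] v=[0.4501 1.1001]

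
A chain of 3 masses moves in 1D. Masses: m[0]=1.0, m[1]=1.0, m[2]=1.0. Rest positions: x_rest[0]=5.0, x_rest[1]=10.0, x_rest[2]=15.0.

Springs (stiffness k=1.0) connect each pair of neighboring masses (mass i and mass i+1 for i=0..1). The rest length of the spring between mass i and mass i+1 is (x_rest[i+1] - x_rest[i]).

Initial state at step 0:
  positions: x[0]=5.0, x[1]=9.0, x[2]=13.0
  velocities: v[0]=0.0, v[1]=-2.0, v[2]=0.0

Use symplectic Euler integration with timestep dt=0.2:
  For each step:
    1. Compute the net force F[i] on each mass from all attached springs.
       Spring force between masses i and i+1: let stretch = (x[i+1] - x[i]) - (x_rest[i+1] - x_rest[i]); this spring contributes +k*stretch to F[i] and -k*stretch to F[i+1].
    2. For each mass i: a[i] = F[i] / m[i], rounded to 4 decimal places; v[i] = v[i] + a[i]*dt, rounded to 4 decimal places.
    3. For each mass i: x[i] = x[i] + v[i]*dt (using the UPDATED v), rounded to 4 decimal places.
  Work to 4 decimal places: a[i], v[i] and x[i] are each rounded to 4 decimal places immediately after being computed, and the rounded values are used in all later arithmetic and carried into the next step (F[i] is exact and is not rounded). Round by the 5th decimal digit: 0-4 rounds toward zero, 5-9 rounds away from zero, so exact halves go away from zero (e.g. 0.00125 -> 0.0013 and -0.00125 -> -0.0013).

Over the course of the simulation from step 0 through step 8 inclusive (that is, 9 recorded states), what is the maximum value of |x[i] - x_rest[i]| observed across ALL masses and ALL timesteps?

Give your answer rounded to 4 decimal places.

Answer: 2.4789

Derivation:
Step 0: x=[5.0000 9.0000 13.0000] v=[0.0000 -2.0000 0.0000]
Step 1: x=[4.9600 8.6000 13.0400] v=[-0.2000 -2.0000 0.2000]
Step 2: x=[4.8656 8.2320 13.1024] v=[-0.4720 -1.8400 0.3120]
Step 3: x=[4.7059 7.9242 13.1700] v=[-0.7987 -1.5392 0.3379]
Step 4: x=[4.4749 7.6975 13.2277] v=[-1.1550 -1.1337 0.2887]
Step 5: x=[4.1728 7.5631 13.2642] v=[-1.5105 -0.6722 0.1827]
Step 6: x=[3.8063 7.5211 13.2727] v=[-1.8324 -0.2100 0.0425]
Step 7: x=[3.3884 7.5606 13.2511] v=[-2.0894 0.1974 -0.1078]
Step 8: x=[2.9374 7.6608 13.2019] v=[-2.2550 0.5011 -0.2459]
Max displacement = 2.4789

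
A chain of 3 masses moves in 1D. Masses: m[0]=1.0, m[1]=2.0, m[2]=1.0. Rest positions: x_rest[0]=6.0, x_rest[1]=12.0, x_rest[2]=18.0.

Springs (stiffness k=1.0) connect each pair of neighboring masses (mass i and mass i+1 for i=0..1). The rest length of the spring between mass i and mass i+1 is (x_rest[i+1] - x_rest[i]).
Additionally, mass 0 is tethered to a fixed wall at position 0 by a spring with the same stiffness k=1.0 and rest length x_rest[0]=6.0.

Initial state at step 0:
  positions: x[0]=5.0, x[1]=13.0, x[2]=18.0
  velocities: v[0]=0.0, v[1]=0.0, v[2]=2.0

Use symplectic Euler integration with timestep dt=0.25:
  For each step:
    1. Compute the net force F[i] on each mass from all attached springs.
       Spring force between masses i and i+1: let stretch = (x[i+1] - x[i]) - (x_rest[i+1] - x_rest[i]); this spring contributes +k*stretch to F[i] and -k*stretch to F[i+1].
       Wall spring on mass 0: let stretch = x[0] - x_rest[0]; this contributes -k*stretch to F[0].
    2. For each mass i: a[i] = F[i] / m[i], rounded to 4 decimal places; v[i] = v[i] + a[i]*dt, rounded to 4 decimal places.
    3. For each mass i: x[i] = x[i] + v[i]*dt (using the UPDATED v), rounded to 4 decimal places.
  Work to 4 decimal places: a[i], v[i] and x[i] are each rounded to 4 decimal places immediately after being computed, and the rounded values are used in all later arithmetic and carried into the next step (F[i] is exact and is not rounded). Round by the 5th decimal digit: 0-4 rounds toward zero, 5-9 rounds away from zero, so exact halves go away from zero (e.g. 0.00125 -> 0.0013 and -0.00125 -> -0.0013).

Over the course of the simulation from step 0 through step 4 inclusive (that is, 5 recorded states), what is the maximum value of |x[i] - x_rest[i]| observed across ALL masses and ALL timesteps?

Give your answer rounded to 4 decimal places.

Answer: 2.1934

Derivation:
Step 0: x=[5.0000 13.0000 18.0000] v=[0.0000 0.0000 2.0000]
Step 1: x=[5.1875 12.9063 18.5625] v=[0.7500 -0.3750 2.2500]
Step 2: x=[5.5332 12.7481 19.1465] v=[1.3828 -0.6328 2.3360]
Step 3: x=[5.9840 12.5644 19.7056] v=[1.8032 -0.7349 2.2364]
Step 4: x=[6.4721 12.3982 20.1934] v=[1.9523 -0.6648 1.9511]
Max displacement = 2.1934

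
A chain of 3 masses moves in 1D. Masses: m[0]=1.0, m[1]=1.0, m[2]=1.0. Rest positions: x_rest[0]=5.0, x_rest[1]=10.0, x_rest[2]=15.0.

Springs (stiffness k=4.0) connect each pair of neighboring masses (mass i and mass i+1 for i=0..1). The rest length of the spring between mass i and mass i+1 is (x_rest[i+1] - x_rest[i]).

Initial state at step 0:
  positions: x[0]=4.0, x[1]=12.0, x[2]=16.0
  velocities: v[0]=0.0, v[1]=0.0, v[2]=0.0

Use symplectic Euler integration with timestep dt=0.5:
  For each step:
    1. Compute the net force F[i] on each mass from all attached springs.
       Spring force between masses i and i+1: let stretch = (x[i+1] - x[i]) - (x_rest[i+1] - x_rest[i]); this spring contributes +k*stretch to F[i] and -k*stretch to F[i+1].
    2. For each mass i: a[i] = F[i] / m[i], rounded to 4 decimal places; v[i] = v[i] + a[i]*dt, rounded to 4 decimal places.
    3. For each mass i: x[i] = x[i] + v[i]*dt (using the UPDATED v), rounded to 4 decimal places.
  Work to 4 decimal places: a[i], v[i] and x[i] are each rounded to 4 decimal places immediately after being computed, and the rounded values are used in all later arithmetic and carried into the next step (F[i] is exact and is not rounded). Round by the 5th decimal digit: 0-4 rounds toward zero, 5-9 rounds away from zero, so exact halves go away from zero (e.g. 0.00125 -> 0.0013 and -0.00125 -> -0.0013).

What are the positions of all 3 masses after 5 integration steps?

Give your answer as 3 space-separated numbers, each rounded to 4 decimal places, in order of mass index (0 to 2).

Step 0: x=[4.0000 12.0000 16.0000] v=[0.0000 0.0000 0.0000]
Step 1: x=[7.0000 8.0000 17.0000] v=[6.0000 -8.0000 2.0000]
Step 2: x=[6.0000 12.0000 14.0000] v=[-2.0000 8.0000 -6.0000]
Step 3: x=[6.0000 12.0000 14.0000] v=[0.0000 0.0000 0.0000]
Step 4: x=[7.0000 8.0000 17.0000] v=[2.0000 -8.0000 6.0000]
Step 5: x=[4.0000 12.0000 16.0000] v=[-6.0000 8.0000 -2.0000]

Answer: 4.0000 12.0000 16.0000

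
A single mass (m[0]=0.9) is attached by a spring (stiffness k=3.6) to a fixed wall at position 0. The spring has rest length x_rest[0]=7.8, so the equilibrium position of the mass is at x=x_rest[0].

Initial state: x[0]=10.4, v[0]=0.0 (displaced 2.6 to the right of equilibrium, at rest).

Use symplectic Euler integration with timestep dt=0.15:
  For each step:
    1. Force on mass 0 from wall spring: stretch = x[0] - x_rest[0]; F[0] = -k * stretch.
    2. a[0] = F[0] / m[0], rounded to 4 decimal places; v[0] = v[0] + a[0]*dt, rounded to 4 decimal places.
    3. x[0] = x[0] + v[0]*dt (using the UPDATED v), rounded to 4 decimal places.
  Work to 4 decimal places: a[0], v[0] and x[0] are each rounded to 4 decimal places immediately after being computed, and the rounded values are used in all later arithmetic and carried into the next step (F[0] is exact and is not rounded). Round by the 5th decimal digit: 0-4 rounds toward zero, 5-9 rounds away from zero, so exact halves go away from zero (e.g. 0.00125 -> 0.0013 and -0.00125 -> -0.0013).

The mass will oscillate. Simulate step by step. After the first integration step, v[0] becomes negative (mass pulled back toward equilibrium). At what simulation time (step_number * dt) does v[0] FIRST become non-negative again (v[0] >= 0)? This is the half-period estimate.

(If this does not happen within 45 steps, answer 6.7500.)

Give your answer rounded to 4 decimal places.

Step 0: x=[10.4000] v=[0.0000]
Step 1: x=[10.1660] v=[-1.5600]
Step 2: x=[9.7191] v=[-2.9796]
Step 3: x=[9.0994] v=[-4.1311]
Step 4: x=[8.3628] v=[-4.9107]
Step 5: x=[7.5755] v=[-5.2484]
Step 6: x=[6.8084] v=[-5.1137]
Step 7: x=[6.1306] v=[-4.5187]
Step 8: x=[5.6030] v=[-3.5171]
Step 9: x=[5.2732] v=[-2.1989]
Step 10: x=[5.1708] v=[-0.6828]
Step 11: x=[5.3050] v=[0.8947]
First v>=0 after going negative at step 11, time=1.6500

Answer: 1.6500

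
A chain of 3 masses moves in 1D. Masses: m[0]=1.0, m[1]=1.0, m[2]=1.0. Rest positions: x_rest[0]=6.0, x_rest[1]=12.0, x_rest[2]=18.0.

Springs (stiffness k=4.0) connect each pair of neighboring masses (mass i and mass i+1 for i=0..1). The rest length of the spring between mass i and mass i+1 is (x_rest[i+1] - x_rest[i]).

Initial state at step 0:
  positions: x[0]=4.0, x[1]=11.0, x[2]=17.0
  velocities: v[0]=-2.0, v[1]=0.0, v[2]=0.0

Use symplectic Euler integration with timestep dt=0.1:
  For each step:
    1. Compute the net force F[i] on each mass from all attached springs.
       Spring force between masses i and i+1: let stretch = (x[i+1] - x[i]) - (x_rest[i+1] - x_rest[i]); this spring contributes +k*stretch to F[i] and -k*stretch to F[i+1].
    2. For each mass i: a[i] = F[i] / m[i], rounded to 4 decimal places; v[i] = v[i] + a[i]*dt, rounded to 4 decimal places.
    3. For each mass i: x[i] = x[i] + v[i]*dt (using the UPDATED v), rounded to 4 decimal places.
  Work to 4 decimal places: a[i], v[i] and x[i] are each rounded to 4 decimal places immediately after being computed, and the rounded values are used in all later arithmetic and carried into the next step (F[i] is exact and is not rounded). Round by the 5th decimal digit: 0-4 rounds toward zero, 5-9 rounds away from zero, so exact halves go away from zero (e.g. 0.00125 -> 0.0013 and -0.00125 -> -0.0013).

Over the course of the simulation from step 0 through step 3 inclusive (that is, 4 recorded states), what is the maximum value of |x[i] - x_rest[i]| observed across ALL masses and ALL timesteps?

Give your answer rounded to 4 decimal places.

Answer: 2.3443

Derivation:
Step 0: x=[4.0000 11.0000 17.0000] v=[-2.0000 0.0000 0.0000]
Step 1: x=[3.8400 10.9600 17.0000] v=[-1.6000 -0.4000 0.0000]
Step 2: x=[3.7248 10.8768 16.9984] v=[-1.1520 -0.8320 -0.0160]
Step 3: x=[3.6557 10.7524 16.9919] v=[-0.6912 -1.2442 -0.0646]
Max displacement = 2.3443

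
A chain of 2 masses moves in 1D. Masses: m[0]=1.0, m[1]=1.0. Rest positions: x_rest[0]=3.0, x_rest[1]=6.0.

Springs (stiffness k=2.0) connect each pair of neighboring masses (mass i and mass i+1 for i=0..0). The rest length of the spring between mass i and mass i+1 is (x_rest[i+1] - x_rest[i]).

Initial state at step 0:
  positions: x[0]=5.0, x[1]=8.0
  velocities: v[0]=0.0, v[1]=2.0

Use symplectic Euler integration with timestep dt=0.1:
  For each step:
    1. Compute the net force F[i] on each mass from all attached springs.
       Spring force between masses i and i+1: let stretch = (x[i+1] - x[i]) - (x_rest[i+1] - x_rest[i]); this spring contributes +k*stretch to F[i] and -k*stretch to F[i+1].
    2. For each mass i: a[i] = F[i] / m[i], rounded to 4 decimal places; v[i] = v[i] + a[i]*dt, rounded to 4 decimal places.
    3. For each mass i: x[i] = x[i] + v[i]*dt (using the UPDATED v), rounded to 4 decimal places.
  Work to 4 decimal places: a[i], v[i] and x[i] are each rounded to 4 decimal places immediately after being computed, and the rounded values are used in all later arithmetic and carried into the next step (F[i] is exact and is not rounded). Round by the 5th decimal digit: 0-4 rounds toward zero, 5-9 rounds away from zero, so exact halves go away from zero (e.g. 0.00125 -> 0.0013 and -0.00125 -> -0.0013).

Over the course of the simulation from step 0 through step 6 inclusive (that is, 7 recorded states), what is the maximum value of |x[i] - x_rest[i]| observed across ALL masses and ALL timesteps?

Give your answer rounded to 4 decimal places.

Answer: 3.0688

Derivation:
Step 0: x=[5.0000 8.0000] v=[0.0000 2.0000]
Step 1: x=[5.0000 8.2000] v=[0.0000 2.0000]
Step 2: x=[5.0040 8.3960] v=[0.0400 1.9600]
Step 3: x=[5.0158 8.5842] v=[0.1184 1.8816]
Step 4: x=[5.0390 8.7610] v=[0.2321 1.7679]
Step 5: x=[5.0767 8.9234] v=[0.3765 1.6235]
Step 6: x=[5.1313 9.0688] v=[0.5458 1.4542]
Max displacement = 3.0688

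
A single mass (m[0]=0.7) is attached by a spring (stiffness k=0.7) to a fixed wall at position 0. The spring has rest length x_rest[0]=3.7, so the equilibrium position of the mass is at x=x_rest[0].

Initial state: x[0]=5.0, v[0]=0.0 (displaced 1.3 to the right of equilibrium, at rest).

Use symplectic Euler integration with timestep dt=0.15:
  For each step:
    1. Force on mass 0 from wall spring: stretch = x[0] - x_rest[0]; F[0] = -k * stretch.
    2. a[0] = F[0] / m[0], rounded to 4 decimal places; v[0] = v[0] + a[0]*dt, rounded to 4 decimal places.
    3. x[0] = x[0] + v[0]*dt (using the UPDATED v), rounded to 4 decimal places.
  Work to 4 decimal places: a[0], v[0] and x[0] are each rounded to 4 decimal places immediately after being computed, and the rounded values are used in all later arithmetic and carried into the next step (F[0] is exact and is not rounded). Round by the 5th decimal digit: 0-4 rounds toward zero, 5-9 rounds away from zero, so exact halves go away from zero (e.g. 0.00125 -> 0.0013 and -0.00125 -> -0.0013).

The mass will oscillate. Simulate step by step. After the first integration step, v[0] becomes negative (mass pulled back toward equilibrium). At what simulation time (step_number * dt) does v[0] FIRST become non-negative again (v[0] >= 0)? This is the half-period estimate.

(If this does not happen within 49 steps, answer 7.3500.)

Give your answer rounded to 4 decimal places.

Step 0: x=[5.0000] v=[0.0000]
Step 1: x=[4.9708] v=[-0.1950]
Step 2: x=[4.9130] v=[-0.3856]
Step 3: x=[4.8279] v=[-0.5676]
Step 4: x=[4.7174] v=[-0.7368]
Step 5: x=[4.5840] v=[-0.8894]
Step 6: x=[4.4307] v=[-1.0220]
Step 7: x=[4.2610] v=[-1.1316]
Step 8: x=[4.0786] v=[-1.2158]
Step 9: x=[3.8877] v=[-1.2726]
Step 10: x=[3.6926] v=[-1.3008]
Step 11: x=[3.4976] v=[-1.2997]
Step 12: x=[3.3072] v=[-1.2693]
Step 13: x=[3.1256] v=[-1.2104]
Step 14: x=[2.9570] v=[-1.1242]
Step 15: x=[2.8051] v=[-1.0128]
Step 16: x=[2.6733] v=[-0.8786]
Step 17: x=[2.5646] v=[-0.7246]
Step 18: x=[2.4815] v=[-0.5543]
Step 19: x=[2.4258] v=[-0.3715]
Step 20: x=[2.3987] v=[-0.1804]
Step 21: x=[2.4009] v=[0.0148]
First v>=0 after going negative at step 21, time=3.1500

Answer: 3.1500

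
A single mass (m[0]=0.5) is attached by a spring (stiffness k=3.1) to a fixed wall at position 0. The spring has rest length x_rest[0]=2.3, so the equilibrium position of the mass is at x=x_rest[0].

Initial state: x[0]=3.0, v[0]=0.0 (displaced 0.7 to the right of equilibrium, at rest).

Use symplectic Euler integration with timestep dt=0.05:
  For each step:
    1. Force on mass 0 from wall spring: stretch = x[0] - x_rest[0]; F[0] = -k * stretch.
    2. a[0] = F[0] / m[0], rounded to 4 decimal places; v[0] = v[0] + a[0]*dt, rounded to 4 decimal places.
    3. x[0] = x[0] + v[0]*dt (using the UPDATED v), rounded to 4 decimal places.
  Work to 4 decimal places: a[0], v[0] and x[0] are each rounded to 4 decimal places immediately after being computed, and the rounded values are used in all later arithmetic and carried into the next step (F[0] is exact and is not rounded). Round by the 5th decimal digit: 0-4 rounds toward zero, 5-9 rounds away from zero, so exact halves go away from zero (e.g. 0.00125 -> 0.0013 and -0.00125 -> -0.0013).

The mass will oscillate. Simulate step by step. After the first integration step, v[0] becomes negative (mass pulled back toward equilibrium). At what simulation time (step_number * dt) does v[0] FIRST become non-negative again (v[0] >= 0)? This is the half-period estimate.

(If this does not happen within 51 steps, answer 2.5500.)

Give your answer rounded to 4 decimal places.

Step 0: x=[3.0000] v=[0.0000]
Step 1: x=[2.9892] v=[-0.2170]
Step 2: x=[2.9677] v=[-0.4307]
Step 3: x=[2.9358] v=[-0.6377]
Step 4: x=[2.8941] v=[-0.8348]
Step 5: x=[2.8432] v=[-1.0190]
Step 6: x=[2.7838] v=[-1.1874]
Step 7: x=[2.7169] v=[-1.3374]
Step 8: x=[2.6436] v=[-1.4666]
Step 9: x=[2.5649] v=[-1.5731]
Step 10: x=[2.4821] v=[-1.6552]
Step 11: x=[2.3965] v=[-1.7117]
Step 12: x=[2.3094] v=[-1.7416]
Step 13: x=[2.2222] v=[-1.7445]
Step 14: x=[2.1362] v=[-1.7204]
Step 15: x=[2.0527] v=[-1.6696]
Step 16: x=[1.9731] v=[-1.5929]
Step 17: x=[1.8985] v=[-1.4916]
Step 18: x=[1.8301] v=[-1.3671]
Step 19: x=[1.7690] v=[-1.2214]
Step 20: x=[1.7162] v=[-1.0568]
Step 21: x=[1.6724] v=[-0.8758]
Step 22: x=[1.6383] v=[-0.6812]
Step 23: x=[1.6145] v=[-0.4761]
Step 24: x=[1.6013] v=[-0.2636]
Step 25: x=[1.5990] v=[-0.0470]
Step 26: x=[1.6075] v=[0.1703]
First v>=0 after going negative at step 26, time=1.3000

Answer: 1.3000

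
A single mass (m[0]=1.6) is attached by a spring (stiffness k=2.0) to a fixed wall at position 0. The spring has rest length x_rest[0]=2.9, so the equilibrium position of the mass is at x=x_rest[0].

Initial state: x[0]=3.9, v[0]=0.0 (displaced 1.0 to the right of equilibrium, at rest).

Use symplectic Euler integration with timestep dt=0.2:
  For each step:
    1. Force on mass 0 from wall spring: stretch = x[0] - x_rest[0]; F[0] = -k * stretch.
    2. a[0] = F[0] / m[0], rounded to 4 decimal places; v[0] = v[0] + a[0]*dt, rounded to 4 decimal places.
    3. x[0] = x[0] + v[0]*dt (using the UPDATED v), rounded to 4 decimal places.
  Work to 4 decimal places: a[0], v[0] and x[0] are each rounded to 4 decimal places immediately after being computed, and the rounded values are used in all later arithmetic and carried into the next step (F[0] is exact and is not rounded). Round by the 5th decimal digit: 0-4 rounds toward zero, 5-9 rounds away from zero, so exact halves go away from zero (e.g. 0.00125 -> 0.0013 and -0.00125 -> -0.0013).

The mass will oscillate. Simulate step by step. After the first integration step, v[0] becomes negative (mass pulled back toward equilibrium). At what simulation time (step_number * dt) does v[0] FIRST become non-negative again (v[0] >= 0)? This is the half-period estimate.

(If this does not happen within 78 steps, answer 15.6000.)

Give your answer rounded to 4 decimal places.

Step 0: x=[3.9000] v=[0.0000]
Step 1: x=[3.8500] v=[-0.2500]
Step 2: x=[3.7525] v=[-0.4875]
Step 3: x=[3.6124] v=[-0.7006]
Step 4: x=[3.4367] v=[-0.8787]
Step 5: x=[3.2341] v=[-1.0129]
Step 6: x=[3.0148] v=[-1.0964]
Step 7: x=[2.7898] v=[-1.1251]
Step 8: x=[2.5703] v=[-1.0975]
Step 9: x=[2.3673] v=[-1.0151]
Step 10: x=[2.1909] v=[-0.8819]
Step 11: x=[2.0500] v=[-0.7046]
Step 12: x=[1.9516] v=[-0.4921]
Step 13: x=[1.9006] v=[-0.2550]
Step 14: x=[1.8996] v=[-0.0051]
Step 15: x=[1.9486] v=[0.2450]
First v>=0 after going negative at step 15, time=3.0000

Answer: 3.0000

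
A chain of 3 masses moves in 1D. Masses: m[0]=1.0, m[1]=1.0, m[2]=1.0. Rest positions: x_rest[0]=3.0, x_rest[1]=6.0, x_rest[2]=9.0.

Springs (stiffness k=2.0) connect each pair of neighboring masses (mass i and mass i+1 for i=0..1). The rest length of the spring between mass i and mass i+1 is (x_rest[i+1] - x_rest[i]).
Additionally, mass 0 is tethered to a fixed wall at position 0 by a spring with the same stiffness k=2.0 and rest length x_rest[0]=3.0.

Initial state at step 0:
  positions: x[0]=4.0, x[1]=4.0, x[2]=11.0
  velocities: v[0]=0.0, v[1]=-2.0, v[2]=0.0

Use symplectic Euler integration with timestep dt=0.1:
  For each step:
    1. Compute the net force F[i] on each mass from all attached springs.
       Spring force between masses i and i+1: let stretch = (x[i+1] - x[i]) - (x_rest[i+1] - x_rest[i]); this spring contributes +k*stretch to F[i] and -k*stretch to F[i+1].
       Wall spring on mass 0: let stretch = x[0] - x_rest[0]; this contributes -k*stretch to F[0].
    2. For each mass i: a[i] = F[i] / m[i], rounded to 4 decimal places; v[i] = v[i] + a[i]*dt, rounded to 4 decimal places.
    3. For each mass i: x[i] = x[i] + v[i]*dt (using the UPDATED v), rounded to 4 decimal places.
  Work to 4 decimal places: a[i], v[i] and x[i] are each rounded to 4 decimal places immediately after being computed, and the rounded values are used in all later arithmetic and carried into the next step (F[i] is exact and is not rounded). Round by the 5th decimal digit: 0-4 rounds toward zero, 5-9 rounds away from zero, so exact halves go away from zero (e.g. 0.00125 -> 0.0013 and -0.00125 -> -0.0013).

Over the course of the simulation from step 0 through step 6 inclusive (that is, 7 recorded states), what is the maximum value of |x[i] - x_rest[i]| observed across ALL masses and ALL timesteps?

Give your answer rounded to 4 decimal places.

Step 0: x=[4.0000 4.0000 11.0000] v=[0.0000 -2.0000 0.0000]
Step 1: x=[3.9200 3.9400 10.9200] v=[-0.8000 -0.6000 -0.8000]
Step 2: x=[3.7620 4.0192 10.7604] v=[-1.5800 0.7920 -1.5960]
Step 3: x=[3.5339 4.2281 10.5260] v=[-2.2810 2.0888 -2.3442]
Step 4: x=[3.2490 4.5491 10.2256] v=[-2.8489 3.2095 -3.0038]
Step 5: x=[2.9251 4.9576 9.8717] v=[-3.2387 4.0848 -3.5391]
Step 6: x=[2.5834 5.4237 9.4795] v=[-3.4172 4.6611 -3.9219]
Max displacement = 2.0600

Answer: 2.0600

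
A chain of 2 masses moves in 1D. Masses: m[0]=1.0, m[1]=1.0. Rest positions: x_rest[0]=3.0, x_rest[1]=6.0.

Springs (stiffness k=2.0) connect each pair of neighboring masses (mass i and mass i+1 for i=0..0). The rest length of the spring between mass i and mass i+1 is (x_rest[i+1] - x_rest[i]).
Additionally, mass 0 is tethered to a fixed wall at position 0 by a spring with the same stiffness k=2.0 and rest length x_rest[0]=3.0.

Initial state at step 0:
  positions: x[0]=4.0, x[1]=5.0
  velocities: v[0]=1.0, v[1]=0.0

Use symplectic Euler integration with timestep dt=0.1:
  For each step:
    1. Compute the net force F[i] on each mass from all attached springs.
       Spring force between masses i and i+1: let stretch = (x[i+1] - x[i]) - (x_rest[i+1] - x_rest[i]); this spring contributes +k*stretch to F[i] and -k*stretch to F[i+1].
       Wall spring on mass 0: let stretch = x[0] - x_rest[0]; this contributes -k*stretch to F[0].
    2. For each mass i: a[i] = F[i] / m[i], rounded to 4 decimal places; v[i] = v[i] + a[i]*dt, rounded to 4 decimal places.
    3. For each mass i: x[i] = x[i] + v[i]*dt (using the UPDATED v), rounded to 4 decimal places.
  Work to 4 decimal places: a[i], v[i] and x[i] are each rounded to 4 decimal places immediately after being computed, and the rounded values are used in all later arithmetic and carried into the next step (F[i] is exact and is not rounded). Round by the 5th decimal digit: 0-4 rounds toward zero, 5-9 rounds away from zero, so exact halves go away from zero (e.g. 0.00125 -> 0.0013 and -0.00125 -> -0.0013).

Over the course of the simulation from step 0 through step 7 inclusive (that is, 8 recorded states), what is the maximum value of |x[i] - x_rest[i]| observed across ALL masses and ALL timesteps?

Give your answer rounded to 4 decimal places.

Step 0: x=[4.0000 5.0000] v=[1.0000 0.0000]
Step 1: x=[4.0400 5.0400] v=[0.4000 0.4000]
Step 2: x=[4.0192 5.1200] v=[-0.2080 0.8000]
Step 3: x=[3.9400 5.2380] v=[-0.7917 1.1798]
Step 4: x=[3.8080 5.3900] v=[-1.3201 1.5202]
Step 5: x=[3.6315 5.5704] v=[-1.7653 1.8038]
Step 6: x=[3.4211 5.7720] v=[-2.1038 2.0160]
Step 7: x=[3.1893 5.9866] v=[-2.3178 2.1458]
Max displacement = 1.0400

Answer: 1.0400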